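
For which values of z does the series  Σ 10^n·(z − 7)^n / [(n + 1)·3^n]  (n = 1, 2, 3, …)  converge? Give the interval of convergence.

By the ratio test, |a_{n+1}/a_n| = [(n + 1)/((n+1) + 1)] · 10/3 → 10/3.
Thus R = 1/(10/3) = 3/10.
Endpoint z = 73/10: comparison with the harmonic series Σ 1/n shows the series diverges.
When z = 67/10, convergence follows from the alternating series test (terms decrease monotonically to 0).

[67/10, 73/10)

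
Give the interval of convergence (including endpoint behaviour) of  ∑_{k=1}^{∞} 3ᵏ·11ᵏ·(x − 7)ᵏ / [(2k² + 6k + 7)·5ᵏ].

[226/33, 236/33]

The ratio of consecutive coefficients is [(2k² + 6k + 7)/(2(k+1)² + 6(k+1) + 7)] · 3·11/5 → 33/5.
Convergence for |x − 7| · 33/5 < 1, i.e. |x − 7| < 5/33. So R = 5/33.
Endpoint x = 236/33: absolute convergence follows by limit comparison with Σ 1/k².
At x = 226/33: the terms are on the order of 1/k², so the series converges absolutely by comparison with the p-series (p = 2 > 1).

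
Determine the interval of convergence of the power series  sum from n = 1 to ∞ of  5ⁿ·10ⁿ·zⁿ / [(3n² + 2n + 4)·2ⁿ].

[-1/25, 1/25]

The ratio of consecutive coefficients is [(3n² + 2n + 4)/(3(n+1)² + 2(n+1) + 4)] · 5·10/2 → 25.
Thus R = 1/(25) = 1/25.
Endpoint z = 1/25: the terms are on the order of 1/n², so the series converges absolutely by comparison with the p-series (p = 2 > 1).
When z = -1/25, the terms are on the order of 1/n², so the series converges absolutely by comparison with the p-series (p = 2 > 1).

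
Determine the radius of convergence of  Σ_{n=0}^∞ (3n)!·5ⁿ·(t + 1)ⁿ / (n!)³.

R = 1/135

Ratio test: |a_{n+1}/a_n| = (3n+1)·(3n+2)·(3n+3)/(n+1)³ · 5 → 135 as n → ∞.
Convergence for |t + 1| · 135 < 1, i.e. |t + 1| < 1/135. So R = 1/135.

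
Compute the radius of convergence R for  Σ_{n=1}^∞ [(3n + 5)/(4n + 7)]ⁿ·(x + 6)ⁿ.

R = 4/3

Applying the root test, |a_n|^(1/n) = (3n + 5)/(4n + 7) → 3/4.
Hence the series converges for |x + 6| < 1/(3/4) = 4/3, so the radius of convergence is 4/3.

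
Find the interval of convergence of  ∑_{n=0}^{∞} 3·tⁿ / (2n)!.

(−∞, ∞)

By the ratio test, |a_{n+1}/a_n| = 3/3 · 1/[(2n+1)·(2n+2)] → 0.
The limit is 0, so the series converges for all t; R = ∞.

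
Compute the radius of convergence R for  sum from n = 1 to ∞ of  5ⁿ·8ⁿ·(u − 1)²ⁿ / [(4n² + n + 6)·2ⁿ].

By the ratio test, |a_{n+1}/a_n| = [(4n² + n + 6)/(4(n+1)² + (n+1) + 6)] · 5·8/2 → 20.
Writing y = (u − 1)², the series in y has radius 1/20, so |u − 1| < √(1/20) and R = √5/10.

R = √5/10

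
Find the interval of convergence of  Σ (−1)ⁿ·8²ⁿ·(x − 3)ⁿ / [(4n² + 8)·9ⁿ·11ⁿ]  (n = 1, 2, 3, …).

[93/64, 291/64]

The ratio of consecutive coefficients is [(4n² + 8)/(4(n+1)² + 8)] · 64/(9·11) → 64/99.
Convergence for |x − 3| · 64/99 < 1, i.e. |x − 3| < 99/64. So R = 99/64.
At x = 291/64: absolute convergence follows by limit comparison with Σ 1/n².
Check x = 93/64: the terms are on the order of 1/n², so the series converges absolutely by comparison with the p-series (p = 2 > 1).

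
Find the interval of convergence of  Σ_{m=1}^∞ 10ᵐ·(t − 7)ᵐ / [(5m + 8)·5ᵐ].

[13/2, 15/2)

Ratio test: |a_{m+1}/a_m| = [(5m + 8)/(5(m+1) + 8)] · 10/5 → 2 as m → ∞.
Convergence for |t − 7| · 2 < 1, i.e. |t − 7| < 1/2. So R = 1/2.
Endpoint t = 15/2: the terms are asymptotic to a nonzero constant times 1/m, so the series diverges by limit comparison with Σ 1/m.
When t = 13/2, an alternating series whose terms decrease to 0 in absolute value, so it converges by the Leibniz criterion.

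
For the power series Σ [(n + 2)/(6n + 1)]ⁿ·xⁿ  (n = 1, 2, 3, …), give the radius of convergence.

R = 6

Root test: |a_n|^(1/n) = (n + 2)/(6n + 1) → 1/6.
Hence the series converges for |x| < 1/(1/6) = 6, so the radius of convergence is 6.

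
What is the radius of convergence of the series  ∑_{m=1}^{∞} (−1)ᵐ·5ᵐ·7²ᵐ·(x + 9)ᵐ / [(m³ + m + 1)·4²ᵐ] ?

By the ratio test, |a_{m+1}/a_m| = [(m³ + m + 1)/((m+1)³ + (m+1) + 1)] · 5·49/16 → 245/16.
Thus R = 1/(245/16) = 16/245.

R = 16/245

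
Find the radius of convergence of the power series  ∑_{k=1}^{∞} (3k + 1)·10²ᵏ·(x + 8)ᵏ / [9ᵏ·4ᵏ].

Apply the ratio test: |a_{k+1}| / |a_k| = [(3(k+1) + 1)/(3k + 1)] · 100/(9·4), which tends to 25/9 as k → ∞.
The series converges when 25/9 · |x + 8| < 1, giving R = 9/25.

R = 9/25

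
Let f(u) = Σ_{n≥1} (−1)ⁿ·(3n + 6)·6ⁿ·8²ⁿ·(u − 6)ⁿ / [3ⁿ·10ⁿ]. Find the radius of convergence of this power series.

R = 5/64

By the ratio test, |a_{n+1}/a_n| = [(3(n+1) + 6)/(3n + 6)] · 6·64/(3·10) → 64/5.
Convergence for |u − 6| · 64/5 < 1, i.e. |u − 6| < 5/64. So R = 5/64.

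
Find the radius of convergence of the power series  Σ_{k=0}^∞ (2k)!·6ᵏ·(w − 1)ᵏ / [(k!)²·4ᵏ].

Ratio test: |a_{k+1}/a_k| = (2k+1)·(2k+2)/(k+1)² · 6/4 → 6 as k → ∞.
Convergence for |w − 1| · 6 < 1, i.e. |w − 1| < 1/6. So R = 1/6.

R = 1/6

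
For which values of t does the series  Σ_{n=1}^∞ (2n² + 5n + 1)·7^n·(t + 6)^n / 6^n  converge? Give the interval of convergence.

(-48/7, -36/7)

The ratio of consecutive coefficients is [(2(n+1)² + 5(n+1) + 1)/(2n² + 5n + 1)] · 7/6 → 7/6.
The series converges when 7/6 · |t + 6| < 1, giving R = 6/7.
At t = -36/7: the n-th term does not approach 0; divergence by the term test.
When t = -48/7, the terms have absolute value of order n², which does not tend to 0, so the series diverges by the divergence test.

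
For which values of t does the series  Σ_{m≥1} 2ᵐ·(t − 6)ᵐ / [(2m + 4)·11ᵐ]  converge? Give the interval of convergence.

Ratio test: |a_{m+1}/a_m| = [(2m + 4)/(2(m+1) + 4)] · 2/11 → 2/11 as m → ∞.
Convergence for |t − 6| · 2/11 < 1, i.e. |t − 6| < 11/2. So R = 11/2.
Endpoint t = 23/2: comparison with the harmonic series Σ 1/m shows the series diverges.
When t = 1/2, an alternating series whose terms decrease to 0 in absolute value, so it converges by the Leibniz criterion.

[1/2, 23/2)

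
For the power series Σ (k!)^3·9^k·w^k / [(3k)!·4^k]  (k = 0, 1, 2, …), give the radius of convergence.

R = 12

Ratio test: |a_{k+1}/a_k| = (k+1)³/[(3k+1)·(3k+2)·(3k+3)] · 9/4 → 1/12 as k → ∞.
Thus R = 1/(1/12) = 12.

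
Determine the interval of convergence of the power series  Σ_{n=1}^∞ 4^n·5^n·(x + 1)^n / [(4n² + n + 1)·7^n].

By the ratio test, |a_{n+1}/a_n| = [(4n² + n + 1)/(4(n+1)² + (n+1) + 1)] · 4·5/7 → 20/7.
Convergence for |x + 1| · 20/7 < 1, i.e. |x + 1| < 7/20. So R = 7/20.
At x = -13/20: absolute convergence follows by limit comparison with Σ 1/n².
At x = -27/20: absolute convergence follows by limit comparison with Σ 1/n².

[-27/20, -13/20]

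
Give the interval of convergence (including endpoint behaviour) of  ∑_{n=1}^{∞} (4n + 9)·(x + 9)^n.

(-10, -8)

The ratio of consecutive coefficients is (4(n+1) + 9)/(4n + 9) → 1.
So the series converges when |x + 9| < 1 and diverges when |x + 9| > 1; R = 1.
Check x = -8: the terms do not tend to 0, so the series diverges.
When x = -10, the n-th term does not approach 0; divergence by the term test.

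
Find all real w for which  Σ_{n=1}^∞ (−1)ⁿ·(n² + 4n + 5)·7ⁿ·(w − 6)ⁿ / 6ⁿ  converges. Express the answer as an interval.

The ratio of consecutive coefficients is [((n+1)² + 4(n+1) + 5)/(n² + 4n + 5)] · 7/6 → 7/6.
Convergence for |w − 6| · 7/6 < 1, i.e. |w − 6| < 6/7. So R = 6/7.
When w = 48/7, the n-th term does not approach 0; divergence by the term test.
Endpoint w = 36/7: the n-th term does not approach 0; divergence by the term test.

(36/7, 48/7)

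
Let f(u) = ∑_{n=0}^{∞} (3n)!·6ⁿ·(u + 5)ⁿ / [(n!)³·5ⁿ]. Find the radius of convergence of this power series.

R = 5/162

Apply the ratio test: |a_{n+1}| / |a_n| = (3n+1)·(3n+2)·(3n+3)/(n+1)³ · 6/5, which tends to 162/5 as n → ∞.
Convergence for |u + 5| · 162/5 < 1, i.e. |u + 5| < 5/162. So R = 5/162.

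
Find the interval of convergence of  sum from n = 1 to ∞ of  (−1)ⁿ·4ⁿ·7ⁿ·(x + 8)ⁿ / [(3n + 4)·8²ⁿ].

(-72/7, -40/7]

By the ratio test, |a_{n+1}/a_n| = [(3n + 4)/(3(n+1) + 4)] · 4·7/64 → 7/16.
Convergence for |x + 8| · 7/16 < 1, i.e. |x + 8| < 16/7. So R = 16/7.
Check x = -40/7: convergence follows from the alternating series test (terms decrease monotonically to 0).
At x = -72/7: the terms are asymptotic to a nonzero constant times 1/n, so the series diverges by limit comparison with Σ 1/n.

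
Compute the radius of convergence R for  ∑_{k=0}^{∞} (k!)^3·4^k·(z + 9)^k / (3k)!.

R = 27/4

Ratio test: |a_{k+1}/a_k| = (k+1)³/[(3k+1)·(3k+2)·(3k+3)] · 4 → 4/27 as k → ∞.
Thus R = 1/(4/27) = 27/4.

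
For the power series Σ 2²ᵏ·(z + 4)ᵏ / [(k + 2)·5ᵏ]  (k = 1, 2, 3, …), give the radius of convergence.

Ratio test: |a_{k+1}/a_k| = [(k + 2)/((k+1) + 2)] · 4/5 → 4/5 as k → ∞.
Thus R = 1/(4/5) = 5/4.

R = 5/4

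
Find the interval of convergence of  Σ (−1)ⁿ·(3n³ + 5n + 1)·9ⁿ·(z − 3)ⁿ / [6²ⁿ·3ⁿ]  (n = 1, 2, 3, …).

The ratio of consecutive coefficients is [(3(n+1)³ + 5(n+1) + 1)/(3n³ + 5n + 1)] · 9/(36·3) → 1/12.
Hence the series converges for |z − 3| < 1/(1/12) = 12, so the radius of convergence is 12.
When z = 15, the terms do not tend to 0, so the series diverges.
Check z = -9: the terms do not tend to 0, so the series diverges.

(-9, 15)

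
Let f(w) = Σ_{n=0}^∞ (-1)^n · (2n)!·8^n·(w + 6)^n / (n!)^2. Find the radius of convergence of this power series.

R = 1/32

Apply the ratio test: |a_{n+1}| / |a_n| = (2n+1)·(2n+2)/(n+1)² · 8, which tends to 32 as n → ∞.
Thus R = 1/(32) = 1/32.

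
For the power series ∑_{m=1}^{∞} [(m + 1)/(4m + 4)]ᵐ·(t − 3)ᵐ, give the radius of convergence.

R = 4

By the Cauchy root test, |a_m|^(1/m) = (m + 1)/(4m + 4) → 1/4.
Hence the series converges for |t − 3| < 1/(1/4) = 4, so the radius of convergence is 4.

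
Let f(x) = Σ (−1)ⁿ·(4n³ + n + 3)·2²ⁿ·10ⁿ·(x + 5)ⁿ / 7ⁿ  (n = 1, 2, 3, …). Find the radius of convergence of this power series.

R = 7/40

Apply the ratio test: |a_{n+1}| / |a_n| = [(4(n+1)³ + (n+1) + 3)/(4n³ + n + 3)] · 4·10/7, which tends to 40/7 as n → ∞.
Thus R = 1/(40/7) = 7/40.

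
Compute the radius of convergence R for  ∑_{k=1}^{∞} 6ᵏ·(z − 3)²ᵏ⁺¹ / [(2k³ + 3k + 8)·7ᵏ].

R = √42/6

Ratio test: |a_{k+1}/a_k| = [(2k³ + 3k + 8)/(2(k+1)³ + 3(k+1) + 8)] · 6/7 → 6/7 as k → ∞.
Writing y = (z − 3)², the series in y has radius 7/6, so |z − 3| < √(7/6) and R = √42/6.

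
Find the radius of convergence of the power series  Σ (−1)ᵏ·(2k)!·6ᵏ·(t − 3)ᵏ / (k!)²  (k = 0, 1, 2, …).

R = 1/24

Apply the ratio test: |a_{k+1}| / |a_k| = (2k+1)·(2k+2)/(k+1)² · 6, which tends to 24 as k → ∞.
Convergence for |t − 3| · 24 < 1, i.e. |t − 3| < 1/24. So R = 1/24.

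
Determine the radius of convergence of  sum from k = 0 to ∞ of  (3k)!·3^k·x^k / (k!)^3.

R = 1/81

Apply the ratio test: |a_{k+1}| / |a_k| = (3k+1)·(3k+2)·(3k+3)/(k+1)³ · 3, which tends to 81 as k → ∞.
Thus R = 1/(81) = 1/81.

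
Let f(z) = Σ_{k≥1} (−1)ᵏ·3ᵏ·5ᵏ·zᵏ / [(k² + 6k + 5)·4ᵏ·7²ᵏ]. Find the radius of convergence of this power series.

By the ratio test, |a_{k+1}/a_k| = [(k² + 6k + 5)/((k+1)² + 6(k+1) + 5)] · 3·5/(4·49) → 15/196.
The series converges when 15/196 · |z| < 1, giving R = 196/15.

R = 196/15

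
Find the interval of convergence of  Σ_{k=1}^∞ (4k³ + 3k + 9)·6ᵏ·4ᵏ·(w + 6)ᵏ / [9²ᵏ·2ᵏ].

Ratio test: |a_{k+1}/a_k| = [(4(k+1)³ + 3(k+1) + 9)/(4k³ + 3k + 9)] · 6·4/(81·2) → 4/27 as k → ∞.
Convergence for |w + 6| · 4/27 < 1, i.e. |w + 6| < 27/4. So R = 27/4.
When w = 3/4, the terms do not tend to 0, so the series diverges.
At w = -51/4: the terms do not tend to 0, so the series diverges.

(-51/4, 3/4)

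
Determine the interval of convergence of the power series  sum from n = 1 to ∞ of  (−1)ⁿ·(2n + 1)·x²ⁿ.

Ratio test: |a_{n+1}/a_n| = (2(n+1) + 1)/(2n + 1) → 1 as n → ∞.
Successive powers of x differ by 2, so the series converges when |x|² · 1 < 1, i.e. |x| < √(1) = 1. So R = 1.
Check x = 1: the n-th term does not approach 0; divergence by the term test.
At x = -1: the terms have absolute value of order n, which does not tend to 0, so the series diverges by the divergence test.

(-1, 1)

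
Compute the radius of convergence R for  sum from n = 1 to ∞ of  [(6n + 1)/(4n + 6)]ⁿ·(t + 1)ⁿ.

Root test: |a_n|^(1/n) = (6n + 1)/(4n + 6) → 3/2.
The series converges when 3/2 · |t + 1| < 1, giving R = 2/3.

R = 2/3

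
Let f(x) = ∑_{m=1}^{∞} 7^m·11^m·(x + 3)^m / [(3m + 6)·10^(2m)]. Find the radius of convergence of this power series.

Ratio test: |a_{m+1}/a_m| = [(3m + 6)/(3(m+1) + 6)] · 7·11/100 → 77/100 as m → ∞.
Convergence for |x + 3| · 77/100 < 1, i.e. |x + 3| < 100/77. So R = 100/77.

R = 100/77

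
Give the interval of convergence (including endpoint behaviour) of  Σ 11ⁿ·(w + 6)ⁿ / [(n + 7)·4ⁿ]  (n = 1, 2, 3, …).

Ratio test: |a_{n+1}/a_n| = [(n + 7)/((n+1) + 7)] · 11/4 → 11/4 as n → ∞.
Hence the series converges for |w + 6| < 1/(11/4) = 4/11, so the radius of convergence is 4/11.
Check w = -62/11: the terms behave like c/n; limit comparison with the harmonic series gives divergence.
Endpoint w = -70/11: the terms alternate in sign and decrease monotonically to 0 in absolute value (size ~ c/n), so the alternating series test gives convergence.

[-70/11, -62/11)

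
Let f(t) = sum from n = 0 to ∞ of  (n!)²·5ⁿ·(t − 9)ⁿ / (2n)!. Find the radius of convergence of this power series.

R = 4/5

By the ratio test, |a_{n+1}/a_n| = (n+1)²/[(2n+1)·(2n+2)] · 5 → 5/4.
Convergence for |t − 9| · 5/4 < 1, i.e. |t − 9| < 4/5. So R = 4/5.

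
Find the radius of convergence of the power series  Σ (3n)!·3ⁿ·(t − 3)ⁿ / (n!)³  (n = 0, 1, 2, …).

By the ratio test, |a_{n+1}/a_n| = (3n+1)·(3n+2)·(3n+3)/(n+1)³ · 3 → 81.
Hence the series converges for |t − 3| < 1/(81) = 1/81, so the radius of convergence is 1/81.

R = 1/81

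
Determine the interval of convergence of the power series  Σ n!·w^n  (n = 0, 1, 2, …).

Ratio test: |a_{n+1}/a_n| = (n+1) → ∞ as n → ∞.
The ratio grows without bound, so the series diverges whenever w ≠ 0; it converges only at w = 0. R = 0.

{0}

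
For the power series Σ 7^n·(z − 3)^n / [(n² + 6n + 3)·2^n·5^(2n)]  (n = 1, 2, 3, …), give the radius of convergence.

R = 50/7

Ratio test: |a_{n+1}/a_n| = [(n² + 6n + 3)/((n+1)² + 6(n+1) + 3)] · 7/(2·25) → 7/50 as n → ∞.
Hence the series converges for |z − 3| < 1/(7/50) = 50/7, so the radius of convergence is 50/7.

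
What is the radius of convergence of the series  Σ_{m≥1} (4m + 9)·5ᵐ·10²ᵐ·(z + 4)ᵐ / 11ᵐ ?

Ratio test: |a_{m+1}/a_m| = [(4(m+1) + 9)/(4m + 9)] · 5·100/11 → 500/11 as m → ∞.
The series converges when 500/11 · |z + 4| < 1, giving R = 11/500.

R = 11/500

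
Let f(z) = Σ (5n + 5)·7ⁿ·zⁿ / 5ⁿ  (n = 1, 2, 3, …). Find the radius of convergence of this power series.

Ratio test: |a_{n+1}/a_n| = [(5(n+1) + 5)/(5n + 5)] · 7/5 → 7/5 as n → ∞.
The series converges when 7/5 · |z| < 1, giving R = 5/7.

R = 5/7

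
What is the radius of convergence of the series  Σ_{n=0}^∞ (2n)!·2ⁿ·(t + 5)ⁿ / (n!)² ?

R = 1/8

The ratio of consecutive coefficients is (2n+1)·(2n+2)/(n+1)² · 2 → 8.
Thus R = 1/(8) = 1/8.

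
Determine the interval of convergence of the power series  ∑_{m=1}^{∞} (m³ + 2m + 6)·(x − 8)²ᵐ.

By the ratio test, |a_{m+1}/a_m| = ((m+1)³ + 2(m+1) + 6)/(m³ + 2m + 6) → 1.
Successive powers of (x − 8) differ by 2, so the series converges when |x − 8|² · 1 < 1, i.e. |x − 8| < √(1) = 1. So R = 1.
Check x = 9: the terms do not tend to 0, so the series diverges.
Check x = 7: the terms have absolute value of order m³, which does not tend to 0, so the series diverges by the divergence test.

(7, 9)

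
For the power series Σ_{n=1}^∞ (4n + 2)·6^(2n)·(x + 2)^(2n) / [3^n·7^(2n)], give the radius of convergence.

By the ratio test, |a_{n+1}/a_n| = [(4(n+1) + 2)/(4n + 2)] · 36/(3·49) → 12/49.
Writing y = (x + 2)², the series in y has radius 49/12, so |x + 2| < √(49/12) and R = 7√3/6.

R = 7√3/6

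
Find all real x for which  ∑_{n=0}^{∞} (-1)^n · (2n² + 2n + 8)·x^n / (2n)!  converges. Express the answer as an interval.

(−∞, ∞)

Ratio test: |a_{n+1}/a_n| = (2(n+1)² + 2(n+1) + 8)/(2n² + 2n + 8) · 1/[(2n+1)·(2n+2)] → 0 as n → ∞.
Since the limit is 0 < 1 for every x, the series converges on all of ℝ and R = ∞.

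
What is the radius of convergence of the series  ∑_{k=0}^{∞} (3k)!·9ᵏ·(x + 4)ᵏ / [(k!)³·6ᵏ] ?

R = 2/81

Ratio test: |a_{k+1}/a_k| = (3k+1)·(3k+2)·(3k+3)/(k+1)³ · 9/6 → 81/2 as k → ∞.
Thus R = 1/(81/2) = 2/81.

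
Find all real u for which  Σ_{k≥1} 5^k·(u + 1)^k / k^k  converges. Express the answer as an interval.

(−∞, ∞)

By the Cauchy root test, |a_k|^(1/k) = 5/k → 0.
Since the k-th root of |a_k| tends to 0, the series converges for all real u; R = ∞.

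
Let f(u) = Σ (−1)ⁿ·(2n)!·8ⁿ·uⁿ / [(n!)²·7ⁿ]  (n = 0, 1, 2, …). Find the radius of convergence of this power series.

R = 7/32

Ratio test: |a_{n+1}/a_n| = (2n+1)·(2n+2)/(n+1)² · 8/7 → 32/7 as n → ∞.
Convergence for |u| · 32/7 < 1, i.e. |u| < 7/32. So R = 7/32.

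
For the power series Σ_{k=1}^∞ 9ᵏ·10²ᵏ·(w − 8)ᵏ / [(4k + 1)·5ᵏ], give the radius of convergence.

The ratio of consecutive coefficients is [(4k + 1)/(4(k+1) + 1)] · 9·100/5 → 180.
Thus R = 1/(180) = 1/180.

R = 1/180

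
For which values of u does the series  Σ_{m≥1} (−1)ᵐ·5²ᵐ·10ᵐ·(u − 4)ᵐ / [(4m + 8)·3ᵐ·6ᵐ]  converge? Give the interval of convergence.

(491/125, 509/125]

Ratio test: |a_{m+1}/a_m| = [(4m + 8)/(4(m+1) + 8)] · 25·10/(3·6) → 125/9 as m → ∞.
The series converges when 125/9 · |u − 4| < 1, giving R = 9/125.
Endpoint u = 509/125: the terms alternate in sign and decrease monotonically to 0 in absolute value (size ~ c/m), so the alternating series test gives convergence.
When u = 491/125, the terms behave like c/m; limit comparison with the harmonic series gives divergence.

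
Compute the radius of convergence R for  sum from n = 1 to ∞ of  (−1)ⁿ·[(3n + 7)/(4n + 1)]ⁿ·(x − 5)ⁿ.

R = 4/3

Applying the root test, |a_n|^(1/n) = (3n + 7)/(4n + 1) → 3/4.
Hence the series converges for |x − 5| < 1/(3/4) = 4/3, so the radius of convergence is 4/3.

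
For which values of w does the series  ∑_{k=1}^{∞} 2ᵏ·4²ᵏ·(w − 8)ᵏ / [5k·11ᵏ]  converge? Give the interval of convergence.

[245/32, 267/32)

By the ratio test, |a_{k+1}/a_k| = [5k/5(k+1)] · 2·16/11 → 32/11.
Convergence for |w − 8| · 32/11 < 1, i.e. |w − 8| < 11/32. So R = 11/32.
At w = 267/32: the terms behave like c/k; limit comparison with the harmonic series gives divergence.
Check w = 245/32: an alternating series whose terms decrease to 0 in absolute value, so it converges by the Leibniz criterion.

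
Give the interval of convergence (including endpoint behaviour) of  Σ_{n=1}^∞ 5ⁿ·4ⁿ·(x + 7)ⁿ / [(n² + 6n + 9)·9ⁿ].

Apply the ratio test: |a_{n+1}| / |a_n| = [(n² + 6n + 9)/((n+1)² + 6(n+1) + 9)] · 5·4/9, which tends to 20/9 as n → ∞.
Hence the series converges for |x + 7| < 1/(20/9) = 9/20, so the radius of convergence is 9/20.
When x = -131/20, the terms are on the order of 1/n², so the series converges absolutely by comparison with the p-series (p = 2 > 1).
Check x = -149/20: the terms are on the order of 1/n², so the series converges absolutely by comparison with the p-series (p = 2 > 1).

[-149/20, -131/20]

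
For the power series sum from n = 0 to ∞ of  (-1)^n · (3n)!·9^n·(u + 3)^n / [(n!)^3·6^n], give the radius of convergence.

R = 2/81

The ratio of consecutive coefficients is (3n+1)·(3n+2)·(3n+3)/(n+1)³ · 9/6 → 81/2.
Hence the series converges for |u + 3| < 1/(81/2) = 2/81, so the radius of convergence is 2/81.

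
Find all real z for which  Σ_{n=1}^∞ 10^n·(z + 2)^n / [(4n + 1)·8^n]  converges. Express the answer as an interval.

Apply the ratio test: |a_{n+1}| / |a_n| = [(4n + 1)/(4(n+1) + 1)] · 10/8, which tends to 5/4 as n → ∞.
Hence the series converges for |z + 2| < 1/(5/4) = 4/5, so the radius of convergence is 4/5.
At z = -6/5: the terms behave like c/n; limit comparison with the harmonic series gives divergence.
At z = -14/5: an alternating series whose terms decrease to 0 in absolute value, so it converges by the Leibniz criterion.

[-14/5, -6/5)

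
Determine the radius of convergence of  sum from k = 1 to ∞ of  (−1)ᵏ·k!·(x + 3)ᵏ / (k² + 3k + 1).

R = 0

Apply the ratio test: |a_{k+1}| / |a_k| = (k+1) · (k² + 3k + 1)/((k+1)² + 3(k+1) + 1), which tends to ∞ as k → ∞.
The terms grow without bound for any (x + 3) ≠ 0, so R = 0 (convergence only at x = -3).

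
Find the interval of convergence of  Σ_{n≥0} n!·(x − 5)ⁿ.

{5}

By the ratio test, |a_{n+1}/a_n| = (n+1) → ∞.
Since the ratio → ∞, the series diverges for every x ≠ 5, and R = 0.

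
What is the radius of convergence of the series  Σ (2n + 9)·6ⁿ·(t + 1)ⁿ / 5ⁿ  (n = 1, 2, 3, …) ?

The ratio of consecutive coefficients is [(2(n+1) + 9)/(2n + 9)] · 6/5 → 6/5.
Thus R = 1/(6/5) = 5/6.

R = 5/6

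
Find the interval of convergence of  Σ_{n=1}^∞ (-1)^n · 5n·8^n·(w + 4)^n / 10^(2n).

(-33/2, 17/2)

By the ratio test, |a_{n+1}/a_n| = [5(n+1)/5n] · 8/100 → 2/25.
Thus R = 1/(2/25) = 25/2.
Endpoint w = 17/2: the terms do not tend to 0, so the series diverges.
Check w = -33/2: the terms do not tend to 0, so the series diverges.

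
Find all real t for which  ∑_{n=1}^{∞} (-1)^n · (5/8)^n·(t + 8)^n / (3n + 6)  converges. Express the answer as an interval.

(-48/5, -32/5]

Ratio test: |a_{n+1}/a_n| = [(3n + 6)/(3(n+1) + 6)] · 5/8 → 5/8 as n → ∞.
Thus R = 1/(5/8) = 8/5.
When t = -32/5, convergence follows from the alternating series test (terms decrease monotonically to 0).
Check t = -48/5: comparison with the harmonic series Σ 1/n shows the series diverges.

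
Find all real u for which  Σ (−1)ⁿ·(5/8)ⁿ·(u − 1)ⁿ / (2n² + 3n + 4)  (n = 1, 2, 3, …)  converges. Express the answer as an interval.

[-3/5, 13/5]

By the ratio test, |a_{n+1}/a_n| = [(2n² + 3n + 4)/(2(n+1)² + 3(n+1) + 4)] · 5/8 → 5/8.
The series converges when 5/8 · |u − 1| < 1, giving R = 8/5.
At u = 13/5: absolute convergence follows by limit comparison with Σ 1/n².
At u = -3/5: the series is dominated by a constant times Σ 1/n², which converges (p = 2 > 1).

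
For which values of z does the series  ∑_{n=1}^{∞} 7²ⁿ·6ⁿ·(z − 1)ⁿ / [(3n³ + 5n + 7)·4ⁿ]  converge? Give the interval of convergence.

Apply the ratio test: |a_{n+1}| / |a_n| = [(3n³ + 5n + 7)/(3(n+1)³ + 5(n+1) + 7)] · 49·6/4, which tends to 147/2 as n → ∞.
Thus R = 1/(147/2) = 2/147.
At z = 149/147: the series is dominated by a constant times Σ 1/n³, which converges (p = 3 > 1).
Check z = 145/147: the terms are on the order of 1/n³, so the series converges absolutely by comparison with the p-series (p = 3 > 1).

[145/147, 149/147]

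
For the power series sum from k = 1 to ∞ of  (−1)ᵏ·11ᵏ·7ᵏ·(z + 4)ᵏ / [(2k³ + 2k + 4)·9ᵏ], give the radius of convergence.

R = 9/77

Ratio test: |a_{k+1}/a_k| = [(2k³ + 2k + 4)/(2(k+1)³ + 2(k+1) + 4)] · 11·7/9 → 77/9 as k → ∞.
Hence the series converges for |z + 4| < 1/(77/9) = 9/77, so the radius of convergence is 9/77.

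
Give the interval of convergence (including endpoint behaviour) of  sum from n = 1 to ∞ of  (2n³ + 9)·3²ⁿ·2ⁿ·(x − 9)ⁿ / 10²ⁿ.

The ratio of consecutive coefficients is [(2(n+1)³ + 9)/(2n³ + 9)] · 9·2/100 → 9/50.
Thus R = 1/(9/50) = 50/9.
Check x = 131/9: the terms do not tend to 0, so the series diverges.
At x = 31/9: the n-th term does not approach 0; divergence by the term test.

(31/9, 131/9)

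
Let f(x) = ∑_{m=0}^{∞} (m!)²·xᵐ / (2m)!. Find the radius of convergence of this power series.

R = 4

Ratio test: |a_{m+1}/a_m| = (m+1)²/[(2m+1)·(2m+2)] → 1/4 as m → ∞.
Hence the series converges for |x| < 1/(1/4) = 4, so the radius of convergence is 4.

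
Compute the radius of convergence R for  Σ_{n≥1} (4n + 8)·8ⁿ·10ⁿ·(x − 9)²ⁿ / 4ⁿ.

R = √5/10

Apply the ratio test: |a_{n+1}| / |a_n| = [(4(n+1) + 8)/(4n + 8)] · 8·10/4, which tends to 20 as n → ∞.
Since the exponent of (x − 9) increases by 2 each term, convergence requires |x − 9|² < 1/20, hence R = √5/10.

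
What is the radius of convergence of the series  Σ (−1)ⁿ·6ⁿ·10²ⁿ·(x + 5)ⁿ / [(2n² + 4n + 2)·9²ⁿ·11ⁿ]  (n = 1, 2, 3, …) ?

The ratio of consecutive coefficients is [(2n² + 4n + 2)/(2(n+1)² + 4(n+1) + 2)] · 6·100/(81·11) → 200/297.
Convergence for |x + 5| · 200/297 < 1, i.e. |x + 5| < 297/200. So R = 297/200.

R = 297/200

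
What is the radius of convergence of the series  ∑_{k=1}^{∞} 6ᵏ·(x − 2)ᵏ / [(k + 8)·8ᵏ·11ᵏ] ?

R = 44/3

The ratio of consecutive coefficients is [(k + 8)/((k+1) + 8)] · 6/(8·11) → 3/44.
Hence the series converges for |x − 2| < 1/(3/44) = 44/3, so the radius of convergence is 44/3.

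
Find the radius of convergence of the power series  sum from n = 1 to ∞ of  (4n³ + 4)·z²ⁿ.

Ratio test: |a_{n+1}/a_n| = (4(n+1)³ + 4)/(4n³ + 4) → 1 as n → ∞.
Writing y = z², the series in y has radius 1, so |z| < √(1) = 1 and R = 1.

R = 1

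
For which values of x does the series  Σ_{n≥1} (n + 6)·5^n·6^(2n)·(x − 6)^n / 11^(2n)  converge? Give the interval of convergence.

Apply the ratio test: |a_{n+1}| / |a_n| = [((n+1) + 6)/(n + 6)] · 5·36/121, which tends to 180/121 as n → ∞.
Convergence for |x − 6| · 180/121 < 1, i.e. |x − 6| < 121/180. So R = 121/180.
At x = 1201/180: the terms do not tend to 0, so the series diverges.
At x = 959/180: the n-th term does not approach 0; divergence by the term test.

(959/180, 1201/180)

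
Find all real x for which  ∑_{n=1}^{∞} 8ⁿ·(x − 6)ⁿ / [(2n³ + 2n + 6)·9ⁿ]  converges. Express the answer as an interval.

[39/8, 57/8]

Ratio test: |a_{n+1}/a_n| = [(2n³ + 2n + 6)/(2(n+1)³ + 2(n+1) + 6)] · 8/9 → 8/9 as n → ∞.
Convergence for |x − 6| · 8/9 < 1, i.e. |x − 6| < 9/8. So R = 9/8.
At x = 57/8: the series is dominated by a constant times Σ 1/n³, which converges (p = 3 > 1).
When x = 39/8, absolute convergence follows by limit comparison with Σ 1/n³.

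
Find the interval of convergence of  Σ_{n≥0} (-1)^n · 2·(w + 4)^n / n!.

(−∞, ∞)

Ratio test: |a_{n+1}/a_n| = 2/2 · 1/(n+1) → 0 as n → ∞.
Since the limit is 0 < 1 for every w, the series converges on all of ℝ and R = ∞.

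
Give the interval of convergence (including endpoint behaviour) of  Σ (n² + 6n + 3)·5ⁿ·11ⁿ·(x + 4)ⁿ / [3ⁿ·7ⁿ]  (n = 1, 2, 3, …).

Apply the ratio test: |a_{n+1}| / |a_n| = [((n+1)² + 6(n+1) + 3)/(n² + 6n + 3)] · 5·11/(3·7), which tends to 55/21 as n → ∞.
Hence the series converges for |x + 4| < 1/(55/21) = 21/55, so the radius of convergence is 21/55.
At x = -199/55: the terms do not tend to 0, so the series diverges.
When x = -241/55, the n-th term does not approach 0; divergence by the term test.

(-241/55, -199/55)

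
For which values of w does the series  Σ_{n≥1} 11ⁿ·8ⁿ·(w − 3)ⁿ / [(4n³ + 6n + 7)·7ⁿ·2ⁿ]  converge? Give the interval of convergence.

[125/44, 139/44]

By the ratio test, |a_{n+1}/a_n| = [(4n³ + 6n + 7)/(4(n+1)³ + 6(n+1) + 7)] · 11·8/(7·2) → 44/7.
Convergence for |w − 3| · 44/7 < 1, i.e. |w − 3| < 7/44. So R = 7/44.
Endpoint w = 139/44: absolute convergence follows by limit comparison with Σ 1/n³.
At w = 125/44: absolute convergence follows by limit comparison with Σ 1/n³.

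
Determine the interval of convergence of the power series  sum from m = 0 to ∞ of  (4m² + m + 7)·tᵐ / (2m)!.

(−∞, ∞)

By the ratio test, |a_{m+1}/a_m| = (4(m+1)² + (m+1) + 7)/(4m² + m + 7) · 1/[(2m+1)·(2m+2)] → 0.
The ratio tends to 0 regardless of t, hence R = ∞.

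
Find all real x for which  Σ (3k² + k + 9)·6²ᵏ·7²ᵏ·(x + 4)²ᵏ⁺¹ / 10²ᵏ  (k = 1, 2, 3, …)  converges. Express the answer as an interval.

Apply the ratio test: |a_{k+1}| / |a_k| = [(3(k+1)² + (k+1) + 9)/(3k² + k + 9)] · 36·49/100, which tends to 441/25 as k → ∞.
Since the exponent of (x + 4) increases by 2 each term, convergence requires |x + 4|² < 25/441, hence R = 5/21.
Check x = -79/21: the terms do not tend to 0, so the series diverges.
Check x = -89/21: the terms have absolute value of order k², which does not tend to 0, so the series diverges by the divergence test.

(-89/21, -79/21)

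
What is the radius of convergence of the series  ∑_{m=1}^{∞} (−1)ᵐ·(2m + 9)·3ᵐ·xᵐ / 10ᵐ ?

Apply the ratio test: |a_{m+1}| / |a_m| = [(2(m+1) + 9)/(2m + 9)] · 3/10, which tends to 3/10 as m → ∞.
Hence the series converges for |x| < 1/(3/10) = 10/3, so the radius of convergence is 10/3.

R = 10/3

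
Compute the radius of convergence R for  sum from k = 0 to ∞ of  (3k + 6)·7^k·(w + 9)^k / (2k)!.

By the ratio test, |a_{k+1}/a_k| = (3(k+1) + 6)/(3k + 6) · 7 · 1/[(2k+1)·(2k+2)] → 0.
The ratio tends to 0 regardless of w, hence R = ∞.

R = ∞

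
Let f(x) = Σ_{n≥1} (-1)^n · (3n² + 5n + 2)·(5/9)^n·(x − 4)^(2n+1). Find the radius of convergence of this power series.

Apply the ratio test: |a_{n+1}| / |a_n| = [(3(n+1)² + 5(n+1) + 2)/(3n² + 5n + 2)] · 5/9, which tends to 5/9 as n → ∞.
Since the exponent of (x − 4) increases by 2 each term, convergence requires |x − 4|² < 9/5, hence R = 3√5/5.

R = 3√5/5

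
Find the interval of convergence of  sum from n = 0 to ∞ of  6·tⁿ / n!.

(−∞, ∞)

Ratio test: |a_{n+1}/a_n| = 6/6 · 1/(n+1) → 0 as n → ∞.
The ratio tends to 0 regardless of t, hence R = ∞.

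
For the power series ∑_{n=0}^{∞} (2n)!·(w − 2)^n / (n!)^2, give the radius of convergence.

R = 1/4

The ratio of consecutive coefficients is (2n+1)·(2n+2)/(n+1)² → 4.
The series converges when 4 · |w − 2| < 1, giving R = 1/4.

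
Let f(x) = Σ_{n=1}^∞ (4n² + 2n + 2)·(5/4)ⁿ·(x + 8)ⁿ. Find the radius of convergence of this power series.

R = 4/5

The ratio of consecutive coefficients is [(4(n+1)² + 2(n+1) + 2)/(4n² + 2n + 2)] · 5/4 → 5/4.
Convergence for |x + 8| · 5/4 < 1, i.e. |x + 8| < 4/5. So R = 4/5.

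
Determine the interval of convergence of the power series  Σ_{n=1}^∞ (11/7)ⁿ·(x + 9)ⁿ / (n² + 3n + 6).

By the ratio test, |a_{n+1}/a_n| = [(n² + 3n + 6)/((n+1)² + 3(n+1) + 6)] · 11/7 → 11/7.
Thus R = 1/(11/7) = 7/11.
At x = -92/11: the series is dominated by a constant times Σ 1/n², which converges (p = 2 > 1).
At x = -106/11: the terms are on the order of 1/n², so the series converges absolutely by comparison with the p-series (p = 2 > 1).

[-106/11, -92/11]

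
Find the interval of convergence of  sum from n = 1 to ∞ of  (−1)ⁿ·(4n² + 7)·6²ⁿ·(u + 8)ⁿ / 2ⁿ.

Ratio test: |a_{n+1}/a_n| = [(4(n+1)² + 7)/(4n² + 7)] · 36/2 → 18 as n → ∞.
Hence the series converges for |u + 8| < 1/(18) = 1/18, so the radius of convergence is 1/18.
Endpoint u = -143/18: the n-th term does not approach 0; divergence by the term test.
When u = -145/18, the n-th term does not approach 0; divergence by the term test.

(-145/18, -143/18)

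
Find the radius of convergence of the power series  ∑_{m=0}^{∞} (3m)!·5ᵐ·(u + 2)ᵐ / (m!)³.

R = 1/135

Ratio test: |a_{m+1}/a_m| = (3m+1)·(3m+2)·(3m+3)/(m+1)³ · 5 → 135 as m → ∞.
The series converges when 135 · |u + 2| < 1, giving R = 1/135.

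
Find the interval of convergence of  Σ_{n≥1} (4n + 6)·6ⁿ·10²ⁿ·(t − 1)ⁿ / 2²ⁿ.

(149/150, 151/150)

By the ratio test, |a_{n+1}/a_n| = [(4(n+1) + 6)/(4n + 6)] · 6·100/4 → 150.
Convergence for |t − 1| · 150 < 1, i.e. |t − 1| < 1/150. So R = 1/150.
Endpoint t = 151/150: the terms do not tend to 0, so the series diverges.
When t = 149/150, the terms have absolute value of order n, which does not tend to 0, so the series diverges by the divergence test.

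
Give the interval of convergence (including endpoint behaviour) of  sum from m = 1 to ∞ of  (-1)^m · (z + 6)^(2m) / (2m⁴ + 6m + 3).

By the ratio test, |a_{m+1}/a_m| = (2m⁴ + 6m + 3)/(2(m+1)⁴ + 6(m+1) + 3) → 1.
Successive powers of (z + 6) differ by 2, so the series converges when |z + 6|² · 1 < 1, i.e. |z + 6| < √(1) = 1. So R = 1.
At z = -5: the series is dominated by a constant times Σ 1/m⁴, which converges (p = 4 > 1).
When z = -7, the terms are on the order of 1/m⁴, so the series converges absolutely by comparison with the p-series (p = 4 > 1).

[-7, -5]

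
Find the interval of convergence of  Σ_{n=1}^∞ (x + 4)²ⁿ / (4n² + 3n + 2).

By the ratio test, |a_{n+1}/a_n| = (4n² + 3n + 2)/(4(n+1)² + 3(n+1) + 2) → 1.
Successive powers of (x + 4) differ by 2, so the series converges when |x + 4|² · 1 < 1, i.e. |x + 4| < √(1) = 1. So R = 1.
When x = -3, the series is dominated by a constant times Σ 1/n², which converges (p = 2 > 1).
Endpoint x = -5: the series is dominated by a constant times Σ 1/n², which converges (p = 2 > 1).

[-5, -3]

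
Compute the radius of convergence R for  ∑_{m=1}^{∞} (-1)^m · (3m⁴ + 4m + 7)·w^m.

Ratio test: |a_{m+1}/a_m| = (3(m+1)⁴ + 4(m+1) + 7)/(3m⁴ + 4m + 7) → 1 as m → ∞.
So the series converges when |w| < 1 and diverges when |w| > 1; R = 1.

R = 1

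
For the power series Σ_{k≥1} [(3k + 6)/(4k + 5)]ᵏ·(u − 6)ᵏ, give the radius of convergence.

Applying the root test, |a_k|^(1/k) = (3k + 6)/(4k + 5) → 3/4.
The series converges when 3/4 · |u − 6| < 1, giving R = 4/3.

R = 4/3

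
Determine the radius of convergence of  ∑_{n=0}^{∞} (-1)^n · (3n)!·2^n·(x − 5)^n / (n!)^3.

The ratio of consecutive coefficients is (3n+1)·(3n+2)·(3n+3)/(n+1)³ · 2 → 54.
Convergence for |x − 5| · 54 < 1, i.e. |x − 5| < 1/54. So R = 1/54.

R = 1/54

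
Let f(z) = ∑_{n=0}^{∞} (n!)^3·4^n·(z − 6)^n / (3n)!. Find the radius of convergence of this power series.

Ratio test: |a_{n+1}/a_n| = (n+1)³/[(3n+1)·(3n+2)·(3n+3)] · 4 → 4/27 as n → ∞.
The series converges when 4/27 · |z − 6| < 1, giving R = 27/4.

R = 27/4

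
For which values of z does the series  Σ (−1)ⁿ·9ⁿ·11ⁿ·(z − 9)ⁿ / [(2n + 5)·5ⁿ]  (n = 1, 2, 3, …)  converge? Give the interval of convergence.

(886/99, 896/99]

Ratio test: |a_{n+1}/a_n| = [(2n + 5)/(2(n+1) + 5)] · 9·11/5 → 99/5 as n → ∞.
Hence the series converges for |z − 9| < 1/(99/5) = 5/99, so the radius of convergence is 5/99.
Check z = 896/99: convergence follows from the alternating series test (terms decrease monotonically to 0).
Endpoint z = 886/99: the terms are asymptotic to a nonzero constant times 1/n, so the series diverges by limit comparison with Σ 1/n.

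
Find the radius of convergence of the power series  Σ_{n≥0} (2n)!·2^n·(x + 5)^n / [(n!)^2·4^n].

Ratio test: |a_{n+1}/a_n| = (2n+1)·(2n+2)/(n+1)² · 2/4 → 2 as n → ∞.
The series converges when 2 · |x + 5| < 1, giving R = 1/2.

R = 1/2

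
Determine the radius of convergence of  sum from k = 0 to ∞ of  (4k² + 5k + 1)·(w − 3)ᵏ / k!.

By the ratio test, |a_{k+1}/a_k| = (4(k+1)² + 5(k+1) + 1)/(4k² + 5k + 1) · 1/(k+1) → 0.
The limit is 0, so the series converges for all w; R = ∞.

R = ∞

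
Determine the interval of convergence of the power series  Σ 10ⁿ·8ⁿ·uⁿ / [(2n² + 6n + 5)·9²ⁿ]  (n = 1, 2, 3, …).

[-81/80, 81/80]

Ratio test: |a_{n+1}/a_n| = [(2n² + 6n + 5)/(2(n+1)² + 6(n+1) + 5)] · 10·8/81 → 80/81 as n → ∞.
Hence the series converges for |u| < 1/(80/81) = 81/80, so the radius of convergence is 81/80.
At u = 81/80: absolute convergence follows by limit comparison with Σ 1/n².
At u = -81/80: the terms are on the order of 1/n², so the series converges absolutely by comparison with the p-series (p = 2 > 1).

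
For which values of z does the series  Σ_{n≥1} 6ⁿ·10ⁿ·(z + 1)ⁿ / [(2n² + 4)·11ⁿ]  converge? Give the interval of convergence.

[-71/60, -49/60]

The ratio of consecutive coefficients is [(2n² + 4)/(2(n+1)² + 4)] · 6·10/11 → 60/11.
Thus R = 1/(60/11) = 11/60.
At z = -49/60: absolute convergence follows by limit comparison with Σ 1/n².
When z = -71/60, the series is dominated by a constant times Σ 1/n², which converges (p = 2 > 1).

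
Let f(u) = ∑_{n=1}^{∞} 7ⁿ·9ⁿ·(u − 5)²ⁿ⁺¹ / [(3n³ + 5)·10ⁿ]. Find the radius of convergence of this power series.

Ratio test: |a_{n+1}/a_n| = [(3n³ + 5)/(3(n+1)³ + 5)] · 7·9/10 → 63/10 as n → ∞.
Writing y = (u − 5)², the series in y has radius 10/63, so |u − 5| < √(10/63) and R = √70/21.

R = √70/21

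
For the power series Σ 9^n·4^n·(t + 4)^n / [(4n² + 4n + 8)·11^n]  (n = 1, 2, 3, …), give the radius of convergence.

Ratio test: |a_{n+1}/a_n| = [(4n² + 4n + 8)/(4(n+1)² + 4(n+1) + 8)] · 9·4/11 → 36/11 as n → ∞.
The series converges when 36/11 · |t + 4| < 1, giving R = 11/36.

R = 11/36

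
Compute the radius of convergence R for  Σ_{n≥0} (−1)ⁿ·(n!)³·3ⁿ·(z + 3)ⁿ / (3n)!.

R = 9

Ratio test: |a_{n+1}/a_n| = (n+1)³/[(3n+1)·(3n+2)·(3n+3)] · 3 → 1/9 as n → ∞.
Convergence for |z + 3| · 1/9 < 1, i.e. |z + 3| < 9. So R = 9.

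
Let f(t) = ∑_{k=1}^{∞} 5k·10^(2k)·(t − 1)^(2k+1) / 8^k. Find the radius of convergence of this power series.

By the ratio test, |a_{k+1}/a_k| = [5(k+1)/5k] · 100/8 → 25/2.
Successive powers of (t − 1) differ by 2, so the series converges when |t − 1|² · 25/2 < 1, i.e. |t − 1| < √(2/25). So R = √2/5.

R = √2/5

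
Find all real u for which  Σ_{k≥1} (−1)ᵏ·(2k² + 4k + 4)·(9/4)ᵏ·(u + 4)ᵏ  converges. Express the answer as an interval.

Ratio test: |a_{k+1}/a_k| = [(2(k+1)² + 4(k+1) + 4)/(2k² + 4k + 4)] · 9/4 → 9/4 as k → ∞.
Convergence for |u + 4| · 9/4 < 1, i.e. |u + 4| < 4/9. So R = 4/9.
Endpoint u = -32/9: the k-th term does not approach 0; divergence by the term test.
Endpoint u = -40/9: the k-th term does not approach 0; divergence by the term test.

(-40/9, -32/9)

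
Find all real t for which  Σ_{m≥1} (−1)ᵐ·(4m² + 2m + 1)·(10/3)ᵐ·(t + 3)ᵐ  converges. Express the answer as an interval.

The ratio of consecutive coefficients is [(4(m+1)² + 2(m+1) + 1)/(4m² + 2m + 1)] · 10/3 → 10/3.
The series converges when 10/3 · |t + 3| < 1, giving R = 3/10.
Endpoint t = -27/10: the terms have absolute value of order m², which does not tend to 0, so the series diverges by the divergence test.
Check t = -33/10: the m-th term does not approach 0; divergence by the term test.

(-33/10, -27/10)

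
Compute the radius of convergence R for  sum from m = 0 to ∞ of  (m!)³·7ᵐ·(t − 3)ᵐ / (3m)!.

R = 27/7

By the ratio test, |a_{m+1}/a_m| = (m+1)³/[(3m+1)·(3m+2)·(3m+3)] · 7 → 7/27.
Thus R = 1/(7/27) = 27/7.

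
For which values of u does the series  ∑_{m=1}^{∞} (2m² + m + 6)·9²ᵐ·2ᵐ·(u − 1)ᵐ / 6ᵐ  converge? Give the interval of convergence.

(26/27, 28/27)

By the ratio test, |a_{m+1}/a_m| = [(2(m+1)² + (m+1) + 6)/(2m² + m + 6)] · 81·2/6 → 27.
Thus R = 1/(27) = 1/27.
At u = 28/27: the terms have absolute value of order m², which does not tend to 0, so the series diverges by the divergence test.
When u = 26/27, the terms have absolute value of order m², which does not tend to 0, so the series diverges by the divergence test.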